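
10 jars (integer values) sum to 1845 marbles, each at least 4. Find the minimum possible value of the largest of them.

If every one of the 10 were at most 184, the total would be at most 10 × 184 = 1840 < 1845.
Taking 5 copies of 184 and 5 copies of 185 gives exactly 1845, so 185 is attained.

185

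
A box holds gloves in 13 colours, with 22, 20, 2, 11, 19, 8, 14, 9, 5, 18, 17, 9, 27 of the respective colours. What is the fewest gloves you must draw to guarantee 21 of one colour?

In the worst case you take as many as possible of each colour without reaching 21: 20 + 20 + 2 + 11 + 19 + 8 + 14 + 9 + 5 + 18 + 17 + 9 + 20 = 172.
The next one must give 21 of some colour, so 172 + 1 = 173.

173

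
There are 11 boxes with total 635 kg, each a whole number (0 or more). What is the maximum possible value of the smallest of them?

If every one of the 11 were at least 58, the total would be at least 11 × 58 = 638 > 635.
Achievable: 3 of them at 57 and 8 at 58 total 635.

57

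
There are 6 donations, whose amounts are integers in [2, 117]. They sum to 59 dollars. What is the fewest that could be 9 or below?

Let j be the number exceeding 9. Then the total is ≥ 10·j + 2·(6 − j) = 12 + 8j.
So 8j ≤ 47 and j ≤ 5; hence at least 6 − 5 = 1 are ≤ 9.
Exactly 1 works: 1 value at 2 and 5 at 10 total 52; raise one of the low values by 7 (still ≤ 9) to hit 59.

1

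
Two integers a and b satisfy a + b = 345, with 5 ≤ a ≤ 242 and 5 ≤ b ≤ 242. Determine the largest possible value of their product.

29756

For a fixed sum, the product ab is largest when a and b are as close as possible.
Taking a = 172 and b = 173 (both in [5, 242]) gives ab = 29756.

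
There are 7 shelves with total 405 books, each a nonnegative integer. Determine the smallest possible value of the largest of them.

Some value must be at least ⌈405/7⌉ = 58, since 7 × 57 = 399 < 405.
Taking 1 copy of 57 and 6 copies of 58 gives exactly 405, so 58 is attained.

58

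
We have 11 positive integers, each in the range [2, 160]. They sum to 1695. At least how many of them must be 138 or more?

Each value short of 138 is at most 137, costing at least 160 − 137 = 23 against the maximum total of 1760.
We can afford to lose at most 1760 − 1695 = 65, so at most ⌊65/23⌋ = 2 fall short, and at least 9 are ≥ 138.
Exactly 9 works: 9 values at 160 and 2 at 137 total 1714; lower one of the high values by 19 (still ≥ 138) to hit 1695.

9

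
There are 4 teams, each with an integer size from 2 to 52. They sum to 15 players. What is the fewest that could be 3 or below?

Each value above 3 is at least 4, contributing at least 4 − 2 = 2 above the floor 2.
The sum exceeds the floor total 8 by 7, so at most ⌊7/2⌋ = 3 exceed 3, and at least 1 are ≤ 3.
Exactly 1 works: 1 value at 2 and 3 at 4 total 14; raise one of the low values by 1 (still ≤ 3) to hit 15.

1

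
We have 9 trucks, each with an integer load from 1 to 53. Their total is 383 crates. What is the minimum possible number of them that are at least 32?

Suppose at most 9 − j of them reach 32; then j values are ≤ 31 and the rest ≤ 53.
The total is then ≤ 31·j + 53·(9 − j) = 477 − 22j. For this to be ≥ 383 we need j ≤ 4, so at least 9 − 4 = 5 must reach 32.
Exactly 5 works: 5 values at 53 and 4 at 31 total 389; lower one of the high values by 6 (still ≥ 32) to hit 383.

5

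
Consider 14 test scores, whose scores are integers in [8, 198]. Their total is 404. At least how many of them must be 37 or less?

If only k of them are at most 37, the other 14 − k are at least 38, so the total is at least (14 − k)·38 + k·8.
This is ≤ 404, so (14 − k)·38 + 8k ≤ 404, which gives k ≥ 5.
Exactly 5 works: 5 values at 8 and 9 at 38 total 382; raise one of the low values by 22 (still ≤ 37) to hit 404.

5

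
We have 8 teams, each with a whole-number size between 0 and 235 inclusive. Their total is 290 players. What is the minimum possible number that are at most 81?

5

If only k of them are at most 81, the other 8 − k are at least 82, so the total is at least (8 − k)·82 + k·0.
This is ≤ 290, so (8 − k)·82 + 0k ≤ 290, which gives k ≥ 5.
Exactly 5 works: 5 values at 0 and 3 at 82 total 246; raise one of the low values by 44 (still ≤ 81) to hit 290.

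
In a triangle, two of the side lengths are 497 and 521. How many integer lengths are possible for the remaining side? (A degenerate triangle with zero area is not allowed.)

The triangle inequality gives |497 − 521| < c < 497 + 521, i.e. 24 < c < 1018.
So c can be any integer from 25 to 1017: 993 values.

993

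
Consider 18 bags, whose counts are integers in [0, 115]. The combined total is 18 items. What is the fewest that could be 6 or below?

16

If only k of them are at most 6, the other 18 − k are at least 7, so the total is at least (18 − k)·7 + k·0.
This is ≤ 18, so (18 − k)·7 + 0k ≤ 18, which gives k ≥ 16.
Exactly 16 works: 16 values at 0 and 2 at 7 total 14; raise one of the low values by 4 (still ≤ 6) to hit 18.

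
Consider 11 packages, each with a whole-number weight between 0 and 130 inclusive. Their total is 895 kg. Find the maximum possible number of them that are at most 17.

4

Each value at 17 or below falls at least 130 − 17 = 113 short of the ceiling 130.
The ceiling total is 11 × 130 = 1430, and we need 895, so at most ⌊(1430 − 895)/113⌋ = 4 can be that low.
k = 4 is achieved by 4 values at 17 and 7 at 130, total 978; lower one of the 130's by 83 (still > 17) to reach 895.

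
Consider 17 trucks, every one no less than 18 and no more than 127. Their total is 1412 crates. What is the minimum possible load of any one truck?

To make one truck as small as possible, make the other 16 as large as possible.
The other 16 can take up 16 × 127 = 2032 ≥ 1412 − 18, so one truck can sit at its floor of 18.
Achievable: one at 18 and the other 16 totalling 1394, which fits since 16 × 18 ≤ 1394 ≤ 16 × 127.

18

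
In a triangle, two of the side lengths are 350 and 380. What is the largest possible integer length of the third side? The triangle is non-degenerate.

The third side must be less than 350 + 380 = 730.
The largest integer below 730 is 729.

729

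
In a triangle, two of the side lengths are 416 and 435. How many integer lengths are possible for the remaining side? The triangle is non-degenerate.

831

The triangle inequality gives |416 − 435| < c < 416 + 435, i.e. 19 < c < 851.
So c can be any integer from 20 to 850: 831 values.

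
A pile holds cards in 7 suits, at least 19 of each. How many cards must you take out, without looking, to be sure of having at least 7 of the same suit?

In the worst case you draw 6 of each of the 7 suits: 7 × 6 = 42.
One more forces 7 of some suit, so 42 + 1 = 43.

43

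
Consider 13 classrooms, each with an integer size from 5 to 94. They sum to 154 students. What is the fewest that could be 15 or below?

5

Each value above 15 is at least 16, contributing at least 16 − 5 = 11 above the floor 5.
The sum exceeds the floor total 65 by 89, so at most ⌊89/11⌋ = 8 exceed 15, and at least 5 are ≤ 15.
Exactly 5 works: 5 values at 5 and 8 at 16 total 153; raise one of the low values by 1 (still ≤ 15) to hit 154.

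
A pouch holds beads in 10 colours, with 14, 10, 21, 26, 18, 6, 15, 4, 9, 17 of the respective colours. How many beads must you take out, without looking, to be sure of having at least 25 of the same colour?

In the worst case you take as many as possible of each colour without reaching 25: 14 + 10 + 21 + 24 + 18 + 6 + 15 + 4 + 9 + 17 = 138.
The next one must give 25 of some colour, so 138 + 1 = 139.

139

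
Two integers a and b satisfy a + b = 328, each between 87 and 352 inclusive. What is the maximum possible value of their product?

For a fixed sum, the product ab is largest when a and b are as close as possible.
Taking a = 164 and b = 164 (both in [87, 352]) gives ab = 26896.

26896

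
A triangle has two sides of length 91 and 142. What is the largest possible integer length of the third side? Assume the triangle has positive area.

232

The third side must be less than 91 + 142 = 233.
The largest integer below 233 is 232.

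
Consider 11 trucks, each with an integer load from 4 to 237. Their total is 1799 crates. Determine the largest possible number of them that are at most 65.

4

Suppose k of them are at most 65. Those contribute at most 65 each and the rest at most 237 each.
So the total is at most 65k + 237(11 − k) = 2607 − 172k. This must still be ≥ 1799, so k ≤ 4.
k = 4 is achieved by 4 values at 65 and 7 at 237, total 1919; lower one of the 237's by 120 (still > 65) to reach 1799.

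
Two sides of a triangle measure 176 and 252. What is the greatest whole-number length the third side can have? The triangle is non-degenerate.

The third side must be less than 176 + 252 = 428.
The largest integer below 428 is 427.

427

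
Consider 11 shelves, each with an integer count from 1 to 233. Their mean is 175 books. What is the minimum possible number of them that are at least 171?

1

The total is 11 × 175 = 1925.
Each value short of 171 is at most 170, costing at least 233 − 170 = 63 against the maximum total of 2563.
We can afford to lose at most 2563 − 1925 = 638, so at most ⌊638/63⌋ = 10 fall short, and at least 1 are ≥ 171.
Exactly 1 works: 1 value at 233 and 10 at 170 total 1933; lower one of the high values by 8 (still ≥ 171) to hit 1925.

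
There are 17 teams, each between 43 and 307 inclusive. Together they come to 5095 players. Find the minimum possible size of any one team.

183

To make one team as small as possible, make the other 16 as large as possible.
The other 16 contribute at most 16 × 307 = 4912, leaving at least 5095 − 4912 = 183.
Since 183 ≥ 43, this is achievable: one at 183 and 16 at 307.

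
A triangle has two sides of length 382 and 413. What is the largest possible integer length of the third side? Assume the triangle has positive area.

794

The third side must be less than 382 + 413 = 795.
The largest integer below 795 is 794.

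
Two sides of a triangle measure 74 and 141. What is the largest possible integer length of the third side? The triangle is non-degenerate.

214

The third side must be less than 74 + 141 = 215.
The largest integer below 215 is 214.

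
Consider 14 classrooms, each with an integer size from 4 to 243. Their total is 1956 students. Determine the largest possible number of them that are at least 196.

If k of the values are ≥ 196, the total is ≥ 196k + 4(14 − k).
Setting 196k + 4(14 − k) ≤ 1956 gives 192k ≤ 1900, so k ≤ 9.
k = 9 is achieved by 9 values at 196 and 5 at 4, total 1784; add 172 to one value (staying below 196) to reach 1956.

9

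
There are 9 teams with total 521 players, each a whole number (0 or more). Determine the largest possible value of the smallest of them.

57

The average is 521/9 < 58, so some value is ≤ 57.
Achievable: 1 of them at 57 and 8 at 58 total 521.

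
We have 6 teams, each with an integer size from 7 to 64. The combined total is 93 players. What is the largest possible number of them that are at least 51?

1

Suppose k of them are at least 51. Those contribute at least 51 each and the other 6 − k at least 7 each.
So the total is at least 51k + 7(6 − k) = 42 + 44k. This must be ≤ 93, giving k ≤ 1.
k = 1 is achieved by 1 value at 51 and 5 at 7, total 86; add 7 to one value (staying below 51) to reach 93.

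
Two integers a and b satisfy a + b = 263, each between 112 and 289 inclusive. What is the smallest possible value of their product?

16912

Since a + b is fixed, pushing one of them to its bound minimizes the product.
The extreme feasible split is a = 112, b = 151, giving ab = 16912.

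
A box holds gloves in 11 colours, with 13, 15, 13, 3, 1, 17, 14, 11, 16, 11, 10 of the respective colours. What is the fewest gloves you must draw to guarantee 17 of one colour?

In the worst case you take as many as possible of each colour without reaching 17: 13 + 15 + 13 + 3 + 1 + 16 + 14 + 11 + 16 + 11 + 10 = 123.
The next one must give 17 of some colour, so 123 + 1 = 124.

124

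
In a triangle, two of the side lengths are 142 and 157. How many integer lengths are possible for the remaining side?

283

The triangle inequality gives |142 − 157| < c < 142 + 157, i.e. 15 < c < 299.
So c can be any integer from 16 to 298: 283 values.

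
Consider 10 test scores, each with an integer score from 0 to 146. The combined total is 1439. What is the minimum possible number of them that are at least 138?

8

If only k of them are at least 138, the other 10 − k are at most 137, so the total is at most k·146 + (10 − k)·137.
This must reach 1439, so k·146 + (10 − k)·137 ≥ 1439, giving k ≥ 8.
Exactly 8 works: 8 values at 146 and 2 at 137 total 1442; lower one of the high values by 3 (still ≥ 138) to hit 1439.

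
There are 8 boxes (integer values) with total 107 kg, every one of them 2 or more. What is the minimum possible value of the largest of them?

14

If every one of the 8 were at most 13, the total would be at most 8 × 13 = 104 < 107.
Achievable: 3 of them at 14 and 5 at 13 total 107.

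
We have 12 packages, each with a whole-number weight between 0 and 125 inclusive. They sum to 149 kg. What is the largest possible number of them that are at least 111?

1

With k values at 111 or above and the rest at least 0, the sum is at least 0 + 111k.
Since the sum is 149, we need 111k ≤ 149, i.e. k ≤ 1.
k = 1 is achieved by 1 value at 111 and 11 at 0, total 111; add 38 to one value (staying below 111) to reach 149.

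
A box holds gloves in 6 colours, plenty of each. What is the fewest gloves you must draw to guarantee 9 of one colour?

49

You could draw 8 of every colour without reaching 9 of any — 48 in all.
One more forces 9 of some colour, so 48 + 1 = 49.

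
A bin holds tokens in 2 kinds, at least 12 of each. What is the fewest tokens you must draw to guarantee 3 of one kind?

5

You could draw 2 of every kind without reaching 3 of any — 4 in all.
One more forces 3 of some kind, so 4 + 1 = 5.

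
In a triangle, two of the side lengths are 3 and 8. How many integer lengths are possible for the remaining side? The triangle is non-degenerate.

The triangle inequality gives |3 − 8| < c < 3 + 8, i.e. 5 < c < 11.
So c can be any integer from 6 to 10: 5 values.

5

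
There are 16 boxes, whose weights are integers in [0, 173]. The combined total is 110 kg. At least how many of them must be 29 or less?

13

Each value above 29 is at least 30, contributing at least 30 − 0 = 30 above the floor 0.
The sum exceeds the floor total 0 by 110, so at most ⌊110/30⌋ = 3 exceed 29, and at least 13 are ≤ 29.
Exactly 13 works: 13 values at 0 and 3 at 30 total 90; raise one of the low values by 20 (still ≤ 29) to hit 110.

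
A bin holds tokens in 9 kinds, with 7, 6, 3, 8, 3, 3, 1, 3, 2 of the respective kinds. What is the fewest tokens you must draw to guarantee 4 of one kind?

In the worst case you take as many as possible of each kind without reaching 4: 3 + 3 + 3 + 3 + 3 + 3 + 1 + 3 + 2 = 24.
The next one must give 4 of some kind, so 24 + 1 = 25.

25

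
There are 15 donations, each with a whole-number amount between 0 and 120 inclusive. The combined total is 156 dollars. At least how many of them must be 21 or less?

If only k of them are at most 21, the other 15 − k are at least 22, so the total is at least (15 − k)·22 + k·0.
This is ≤ 156, so (15 − k)·22 + 0k ≤ 156, which gives k ≥ 8.
Exactly 8 works: 8 values at 0 and 7 at 22 total 154; raise one of the low values by 2 (still ≤ 21) to hit 156.

8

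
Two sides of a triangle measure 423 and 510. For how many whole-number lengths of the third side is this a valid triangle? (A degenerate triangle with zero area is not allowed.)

The triangle inequality gives |423 − 510| < c < 423 + 510, i.e. 87 < c < 933.
So c can be any integer from 88 to 932: 845 values.

845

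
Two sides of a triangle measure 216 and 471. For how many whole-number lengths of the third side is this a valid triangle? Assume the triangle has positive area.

431

The triangle inequality gives |216 − 471| < c < 216 + 471, i.e. 255 < c < 687.
So c can be any integer from 256 to 686: 431 values.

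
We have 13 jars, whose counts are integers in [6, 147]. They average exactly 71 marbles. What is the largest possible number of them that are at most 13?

7

The total is 13 × 71 = 923.
Each value at 13 or below falls at least 147 − 13 = 134 short of the ceiling 147.
The ceiling total is 13 × 147 = 1911, and we need 923, so at most ⌊(1911 − 923)/134⌋ = 7 can be that low.
k = 7 is achieved by 7 values at 13 and 6 at 147, total 973; lower one of the 147's by 50 (still > 13) to reach 923.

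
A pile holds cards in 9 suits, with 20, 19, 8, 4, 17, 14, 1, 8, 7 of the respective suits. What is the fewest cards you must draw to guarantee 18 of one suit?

94

In the worst case you take as many as possible of each suit without reaching 18: 17 + 17 + 8 + 4 + 17 + 14 + 1 + 8 + 7 = 93.
The next one must give 18 of some suit, so 93 + 1 = 94.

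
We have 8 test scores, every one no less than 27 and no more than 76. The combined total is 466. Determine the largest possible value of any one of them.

76

Maximizing one value means minimizing the remaining 7.
The other 7 contribute at least 7 × 27 = 189, leaving at most 466 − 189 = 277.
But each score is capped at 76, so the maximum is 76.
Achievable: one at 76 and the other 7 totalling 390, which fits since 7 × 27 ≤ 390 ≤ 7 × 76.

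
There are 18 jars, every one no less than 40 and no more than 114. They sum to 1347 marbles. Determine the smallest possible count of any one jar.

40

To make one jar as small as possible, make the other 17 as large as possible.
The other 17 can take up 17 × 114 = 1938 ≥ 1347 − 40, so one jar can sit at its floor of 40.
Achievable: one at 40 and the other 17 totalling 1307, which fits since 17 × 40 ≤ 1307 ≤ 17 × 114.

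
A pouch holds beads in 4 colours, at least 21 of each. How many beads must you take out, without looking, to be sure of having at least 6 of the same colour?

21

In the worst case you draw 5 of each of the 4 colours: 4 × 5 = 20.
One more forces 6 of some colour, so 20 + 1 = 21.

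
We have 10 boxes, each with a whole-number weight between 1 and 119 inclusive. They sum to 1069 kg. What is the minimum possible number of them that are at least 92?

6

Each value short of 92 is at most 91, costing at least 119 − 91 = 28 against the maximum total of 1190.
We can afford to lose at most 1190 − 1069 = 121, so at most ⌊121/28⌋ = 4 fall short, and at least 6 are ≥ 92.
Exactly 6 works: 6 values at 119 and 4 at 91 total 1078; lower one of the high values by 9 (still ≥ 92) to hit 1069.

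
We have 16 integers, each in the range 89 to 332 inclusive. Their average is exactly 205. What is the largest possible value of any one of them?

Maximizing one value means minimizing the remaining 15.
The total is 16 × 205 = 3280.
The other 15 contribute at least 15 × 89 = 1335, leaving at most 3280 − 1335 = 1945.
But each integer is capped at 332, so the maximum is 332.
Achievable: one at 332 and the other 15 totalling 2948, which fits since 15 × 89 ≤ 2948 ≤ 15 × 332.

332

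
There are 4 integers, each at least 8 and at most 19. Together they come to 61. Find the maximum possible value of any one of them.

19

To make one integer as large as possible, make the other 3 as small as possible.
The other 3 contribute at least 3 × 8 = 24, leaving at most 61 − 24 = 37.
But each integer is capped at 19, so the maximum is 19.
Achievable: one at 19 and the other 3 totalling 42, which fits since 3 × 8 ≤ 42 ≤ 3 × 19.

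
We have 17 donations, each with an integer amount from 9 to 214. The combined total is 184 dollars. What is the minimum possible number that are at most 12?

Let j be the number exceeding 12. Then the total is ≥ 13·j + 9·(17 − j) = 153 + 4j.
So 4j ≤ 31 and j ≤ 7; hence at least 17 − 7 = 10 are ≤ 12.
Exactly 10 works: 10 values at 9 and 7 at 13 total 181; raise one of the low values by 3 (still ≤ 12) to hit 184.

10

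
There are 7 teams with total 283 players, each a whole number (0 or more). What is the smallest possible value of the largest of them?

If every one of the 7 were at most 40, the total would be at most 7 × 40 = 280 < 283.
Equality holds with 3 values of 41 and 4 values of 40.

41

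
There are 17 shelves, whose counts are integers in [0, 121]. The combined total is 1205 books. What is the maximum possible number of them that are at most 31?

Suppose k of them are at most 31. Those contribute at most 31 each and the rest at most 121 each.
So the total is at most 31k + 121(17 − k) = 2057 − 90k. This must still be ≥ 1205, so k ≤ 9.
k = 9 is achieved by 9 values at 31 and 8 at 121, total 1247; lower one of the 121's by 42 (still > 31) to reach 1205.

9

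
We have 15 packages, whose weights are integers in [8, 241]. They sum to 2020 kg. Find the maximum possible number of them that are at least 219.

If k of the values are ≥ 219, the total is ≥ 219k + 8(15 − k).
Setting 219k + 8(15 − k) ≤ 2020 gives 211k ≤ 1900, so k ≤ 9.
k = 9 is achieved by 9 values at 219 and 6 at 8, total 2019; add 1 to one value (staying below 219) to reach 2020.

9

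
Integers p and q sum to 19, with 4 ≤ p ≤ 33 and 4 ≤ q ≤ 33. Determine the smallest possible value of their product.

60

pq = p(19 − p) is concave in p, so over [4, 15] it is minimized at an endpoint.
At the endpoint p = 4, q = 19 − 4 = 15, so pq = 4 × 15 = 60.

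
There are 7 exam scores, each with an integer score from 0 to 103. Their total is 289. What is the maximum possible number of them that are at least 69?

With k values at 69 or above and the rest at least 0, the sum is at least 0 + 69k.
Since the sum is 289, we need 69k ≤ 289, i.e. k ≤ 4.
k = 4 is achieved by 4 values at 69 and 3 at 0, total 276; add 13 to one value (staying below 69) to reach 289.

4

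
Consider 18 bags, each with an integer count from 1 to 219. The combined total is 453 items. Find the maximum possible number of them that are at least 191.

2

With k values at 191 or above and the rest at least 1, the sum is at least 18 + 190k.
Since the sum is 453, we need 190k ≤ 435, i.e. k ≤ 2.
k = 2 is achieved by 2 values at 191 and 16 at 1, total 398; add 55 to one value (staying below 191) to reach 453.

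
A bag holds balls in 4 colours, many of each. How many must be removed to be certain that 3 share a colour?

9

In the worst case you draw 2 of each of the 4 colours: 4 × 2 = 8.
One more forces 3 of some colour, so 8 + 1 = 9.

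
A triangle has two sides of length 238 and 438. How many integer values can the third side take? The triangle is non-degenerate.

475

The triangle inequality gives |238 − 438| < c < 238 + 438, i.e. 200 < c < 676.
So c can be any integer from 201 to 675: 475 values.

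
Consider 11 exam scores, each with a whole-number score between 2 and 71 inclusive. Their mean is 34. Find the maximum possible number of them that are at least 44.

8

The total is 11 × 34 = 374.
If k of the values are ≥ 44, the total is ≥ 44k + 2(11 − k).
Setting 44k + 2(11 − k) ≤ 374 gives 42k ≤ 352, so k ≤ 8.
k = 8 is achieved by 8 values at 44 and 3 at 2, total 358; add 16 to one value (staying below 44) to reach 374.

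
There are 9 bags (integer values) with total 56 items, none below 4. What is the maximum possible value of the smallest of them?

The average is 56/9 < 7, so some value is ≤ 6.
Equality holds with 7 values of 6 and 2 values of 7.

6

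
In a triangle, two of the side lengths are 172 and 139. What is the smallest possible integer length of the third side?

34

The third side must exceed |172 − 139| = 33.
The smallest integer above 33 is 34.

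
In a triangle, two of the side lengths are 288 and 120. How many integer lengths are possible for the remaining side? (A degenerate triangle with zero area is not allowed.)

239

The triangle inequality gives |288 − 120| < c < 288 + 120, i.e. 168 < c < 408.
So c can be any integer from 169 to 407: 239 values.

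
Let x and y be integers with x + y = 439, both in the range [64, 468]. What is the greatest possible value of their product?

With x + y fixed, xy peaks when the two are closest together.
Taking x = 219 and y = 220 (both in [64, 468]) gives xy = 48180.

48180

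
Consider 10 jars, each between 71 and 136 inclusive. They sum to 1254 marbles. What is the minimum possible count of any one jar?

To make one jar as small as possible, make the other 9 as large as possible.
The other 9 can take up 9 × 136 = 1224 ≥ 1254 − 71, so one jar can sit at its floor of 71.
Achievable: one at 71 and the other 9 totalling 1183, which fits since 9 × 71 ≤ 1183 ≤ 9 × 136.

71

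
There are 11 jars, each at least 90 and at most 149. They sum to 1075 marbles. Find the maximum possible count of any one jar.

149

Maximizing one value means minimizing the remaining 10.
The other 10 contribute at least 10 × 90 = 900, leaving at most 1075 − 900 = 175.
But each jar is capped at 149, so the maximum is 149.
Achievable: one at 149 and the other 10 totalling 926, which fits since 10 × 90 ≤ 926 ≤ 10 × 149.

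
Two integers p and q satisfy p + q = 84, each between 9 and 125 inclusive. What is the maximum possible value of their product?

1764

With p + q fixed, pq peaks when the two are closest together.
Taking p = 42 and q = 42 (both in [9, 125]) gives pq = 1764.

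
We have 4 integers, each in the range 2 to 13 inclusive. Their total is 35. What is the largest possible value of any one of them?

13

Maximizing one value means minimizing the remaining 3.
The other 3 contribute at least 3 × 2 = 6, leaving at most 35 − 6 = 29.
But each integer is capped at 13, so the maximum is 13.
Achievable: one at 13 and the other 3 totalling 22, which fits since 3 × 2 ≤ 22 ≤ 3 × 13.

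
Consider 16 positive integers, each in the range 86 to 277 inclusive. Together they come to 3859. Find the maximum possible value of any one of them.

277

To make one integer as large as possible, make the other 15 as small as possible.
The other 15 contribute at least 15 × 86 = 1290, leaving at most 3859 − 1290 = 2569.
But each integer is capped at 277, so the maximum is 277.
Achievable: one at 277 and the other 15 totalling 3582, which fits since 15 × 86 ≤ 3582 ≤ 15 × 277.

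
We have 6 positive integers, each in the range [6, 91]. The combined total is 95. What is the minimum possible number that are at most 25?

4

Let j be the number exceeding 25. Then the total is ≥ 26·j + 6·(6 − j) = 36 + 20j.
So 20j ≤ 59 and j ≤ 2; hence at least 6 − 2 = 4 are ≤ 25.
Exactly 4 works: 4 values at 6 and 2 at 26 total 76; raise one of the low values by 19 (still ≤ 25) to hit 95.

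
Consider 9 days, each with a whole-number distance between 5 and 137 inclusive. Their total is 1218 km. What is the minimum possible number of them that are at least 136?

Suppose at most 9 − j of them reach 136; then j values are ≤ 135 and the rest ≤ 137.
The total is then ≤ 135·j + 137·(9 − j) = 1233 − 2j. For this to be ≥ 1218 we need j ≤ 7, so at least 9 − 7 = 2 must reach 136.
Exactly 2 works: 2 values at 137 and 7 at 135 total 1219; lower one of the high values by 1 (still ≥ 136) to hit 1218.

2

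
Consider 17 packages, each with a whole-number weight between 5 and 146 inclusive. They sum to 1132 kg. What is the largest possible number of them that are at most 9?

Suppose k of them are at most 9. Those contribute at most 9 each and the rest at most 146 each.
So the total is at most 9k + 146(17 − k) = 2482 − 137k. This must still be ≥ 1132, so k ≤ 9.
k = 9 is achieved by 9 values at 9 and 8 at 146, total 1249; lower one of the 146's by 117 (still > 9) to reach 1132.

9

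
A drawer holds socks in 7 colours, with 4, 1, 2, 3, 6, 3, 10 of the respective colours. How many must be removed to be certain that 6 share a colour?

In the worst case you take as many as possible of each colour without reaching 6: 4 + 1 + 2 + 3 + 5 + 3 + 5 = 23.
The next one must give 6 of some colour, so 23 + 1 = 24.

24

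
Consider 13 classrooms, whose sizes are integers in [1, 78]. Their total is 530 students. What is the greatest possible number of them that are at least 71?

Suppose k of them are at least 71. Those contribute at least 71 each and the other 13 − k at least 1 each.
So the total is at least 71k + 1(13 − k) = 13 + 70k. This must be ≤ 530, giving k ≤ 7.
k = 7 is achieved by 7 values at 71 and 6 at 1, total 503; add 27 to one value (staying below 71) to reach 530.

7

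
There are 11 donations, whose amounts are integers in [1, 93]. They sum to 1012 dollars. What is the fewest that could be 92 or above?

Suppose at most 11 − j of them reach 92; then j values are ≤ 91 and the rest ≤ 93.
The total is then ≤ 91·j + 93·(11 − j) = 1023 − 2j. For this to be ≥ 1012 we need j ≤ 5, so at least 11 − 5 = 6 must reach 92.
Exactly 6 works: 6 values at 93 and 5 at 91 total 1013; lower one of the high values by 1 (still ≥ 92) to hit 1012.

6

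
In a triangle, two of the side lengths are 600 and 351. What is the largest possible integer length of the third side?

The third side must be less than 600 + 351 = 951.
The largest integer below 951 is 950.

950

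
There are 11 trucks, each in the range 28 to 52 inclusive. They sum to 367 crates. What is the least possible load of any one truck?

28

To make one truck as small as possible, make the other 10 as large as possible.
The other 10 can take up 10 × 52 = 520 ≥ 367 − 28, so one truck can sit at its floor of 28.
Achievable: one at 28 and the other 10 totalling 339, which fits since 10 × 28 ≤ 339 ≤ 10 × 52.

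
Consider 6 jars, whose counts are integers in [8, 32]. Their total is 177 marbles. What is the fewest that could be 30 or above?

Suppose at most 6 − j of them reach 30; then j values are ≤ 29 and the rest ≤ 32.
The total is then ≤ 29·j + 32·(6 − j) = 192 − 3j. For this to be ≥ 177 we need j ≤ 5, so at least 6 − 5 = 1 must reach 30.
Exactly 1 works: 1 value at 32 and 5 at 29 total 177.

1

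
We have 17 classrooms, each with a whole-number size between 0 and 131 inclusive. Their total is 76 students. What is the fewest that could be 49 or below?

16

Let j be the number exceeding 49. Then the total is ≥ 50·j + 0·(17 − j) = 0 + 50j.
So 50j ≤ 76 and j ≤ 1; hence at least 17 − 1 = 16 are ≤ 49.
Exactly 16 works: 16 values at 0 and 1 at 50 total 50; raise one of the low values by 26 (still ≤ 49) to hit 76.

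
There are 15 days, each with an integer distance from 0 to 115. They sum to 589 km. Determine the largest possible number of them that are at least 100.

5

Suppose k of them are at least 100. Those contribute at least 100 each and the other 15 − k at least 0 each.
So the total is at least 100k + 0(15 − k) = 0 + 100k. This must be ≤ 589, giving k ≤ 5.
k = 5 is achieved by 5 values at 100 and 10 at 0, total 500; add 89 to one value (staying below 100) to reach 589.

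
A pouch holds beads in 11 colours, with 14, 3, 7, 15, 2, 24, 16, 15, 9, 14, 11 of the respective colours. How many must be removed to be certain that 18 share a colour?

In the worst case you take as many as possible of each colour without reaching 18: 14 + 3 + 7 + 15 + 2 + 17 + 16 + 15 + 9 + 14 + 11 = 123.
The next one must give 18 of some colour, so 123 + 1 = 124.

124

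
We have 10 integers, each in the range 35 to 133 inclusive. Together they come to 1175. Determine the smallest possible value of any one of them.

35

Minimizing one value means maximizing the remaining 9.
The other 9 can take up 9 × 133 = 1197 ≥ 1175 − 35, so one integer can sit at its floor of 35.
Achievable: one at 35 and the other 9 totalling 1140, which fits since 9 × 35 ≤ 1140 ≤ 9 × 133.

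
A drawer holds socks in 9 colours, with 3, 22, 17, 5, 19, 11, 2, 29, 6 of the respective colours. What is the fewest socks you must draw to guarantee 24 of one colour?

In the worst case you take as many as possible of each colour without reaching 24: 3 + 22 + 17 + 5 + 19 + 11 + 2 + 23 + 6 = 108.
The next one must give 24 of some colour, so 108 + 1 = 109.

109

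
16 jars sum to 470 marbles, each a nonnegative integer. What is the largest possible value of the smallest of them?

If every one of the 16 were at least 30, the total would be at least 16 × 30 = 480 > 470.
Equality holds with 10 values of 29 and 6 values of 30.

29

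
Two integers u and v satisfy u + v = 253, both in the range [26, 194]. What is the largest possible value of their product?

16002

With u + v fixed, uv peaks when the two are closest together.
Taking u = 126 and v = 127 (both in [26, 194]) gives uv = 16002.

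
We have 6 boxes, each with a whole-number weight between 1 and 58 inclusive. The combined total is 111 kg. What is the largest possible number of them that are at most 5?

Each value at 5 or below falls at least 58 − 5 = 53 short of the ceiling 58.
The ceiling total is 6 × 58 = 348, and we need 111, so at most ⌊(348 − 111)/53⌋ = 4 can be that low.
k = 4 is achieved by 4 values at 5 and 2 at 58, total 136; lower one of the 58's by 25 (still > 5) to reach 111.

4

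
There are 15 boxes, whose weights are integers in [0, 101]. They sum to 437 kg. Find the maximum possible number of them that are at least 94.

If k of the values are ≥ 94, the total is ≥ 94k + 0(15 − k).
Setting 94k + 0(15 − k) ≤ 437 gives 94k ≤ 437, so k ≤ 4.
k = 4 is achieved by 4 values at 94 and 11 at 0, total 376; add 61 to one value (staying below 94) to reach 437.

4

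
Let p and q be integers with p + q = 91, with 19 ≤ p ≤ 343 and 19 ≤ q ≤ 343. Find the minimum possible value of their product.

1368

Since p + q is fixed, pushing one of them to its bound minimizes the product.
At the endpoint p = 19, q = 91 − 19 = 72, so pq = 19 × 72 = 1368.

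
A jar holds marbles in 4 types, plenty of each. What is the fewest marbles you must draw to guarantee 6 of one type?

In the worst case you draw 5 of each of the 4 types: 4 × 5 = 20.
One more forces 6 of some type, so 20 + 1 = 21.

21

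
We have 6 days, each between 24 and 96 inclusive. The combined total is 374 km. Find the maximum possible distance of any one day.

To make one day as large as possible, make the other 5 as small as possible.
The other 5 contribute at least 5 × 24 = 120, leaving at most 374 − 120 = 254.
But each day is capped at 96, so the maximum is 96.
Achievable: one at 96 and the other 5 totalling 278, which fits since 5 × 24 ≤ 278 ≤ 5 × 96.

96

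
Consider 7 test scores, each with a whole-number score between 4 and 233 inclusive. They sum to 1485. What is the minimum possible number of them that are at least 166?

5

Suppose at most 7 − j of them reach 166; then j values are ≤ 165 and the rest ≤ 233.
The total is then ≤ 165·j + 233·(7 − j) = 1631 − 68j. For this to be ≥ 1485 we need j ≤ 2, so at least 7 − 2 = 5 must reach 166.
Exactly 5 works: 5 values at 233 and 2 at 165 total 1495; lower one of the high values by 10 (still ≥ 166) to hit 1485.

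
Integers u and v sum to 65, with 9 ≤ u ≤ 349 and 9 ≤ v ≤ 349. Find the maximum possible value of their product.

1056

With u + v fixed, uv peaks when the two are closest together.
Taking u = 32 and v = 33 (both in [9, 349]) gives uv = 1056.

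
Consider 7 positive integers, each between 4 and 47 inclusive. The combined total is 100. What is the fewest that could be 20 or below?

3

If only k of them are at most 20, the other 7 − k are at least 21, so the total is at least (7 − k)·21 + k·4.
This is ≤ 100, so (7 − k)·21 + 4k ≤ 100, which gives k ≥ 3.
Exactly 3 works: 3 values at 4 and 4 at 21 total 96; raise one of the low values by 4 (still ≤ 20) to hit 100.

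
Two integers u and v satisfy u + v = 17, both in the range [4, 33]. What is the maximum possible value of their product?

uv = u(17 − u) is maximized when u is as near 17/2 as the bounds allow.
Taking u = 8 and v = 9 (both in [4, 33]) gives uv = 72.

72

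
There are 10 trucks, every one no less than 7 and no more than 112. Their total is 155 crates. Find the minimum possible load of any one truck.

7

To make one truck as small as possible, make the other 9 as large as possible.
The other 9 can take up 9 × 112 = 1008 ≥ 155 − 7, so one truck can sit at its floor of 7.
Achievable: one at 7 and the other 9 totalling 148, which fits since 9 × 7 ≤ 148 ≤ 9 × 112.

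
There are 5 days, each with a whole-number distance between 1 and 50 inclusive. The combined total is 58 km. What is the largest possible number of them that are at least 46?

Suppose k of them are at least 46. Those contribute at least 46 each and the other 5 − k at least 1 each.
So the total is at least 46k + 1(5 − k) = 5 + 45k. This must be ≤ 58, giving k ≤ 1.
k = 1 is achieved by 1 value at 46 and 4 at 1, total 50; add 8 to one value (staying below 46) to reach 58.

1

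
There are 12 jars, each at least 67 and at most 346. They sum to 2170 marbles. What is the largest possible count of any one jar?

346

To make one jar as large as possible, make the other 11 as small as possible.
The other 11 contribute at least 11 × 67 = 737, leaving at most 2170 − 737 = 1433.
But each jar is capped at 346, so the maximum is 346.
Achievable: one at 346 and the other 11 totalling 1824, which fits since 11 × 67 ≤ 1824 ≤ 11 × 346.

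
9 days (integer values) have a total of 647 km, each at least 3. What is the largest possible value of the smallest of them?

71

If every one of the 9 were at least 72, the total would be at least 9 × 72 = 648 > 647.
Equality holds with 1 value of 71 and 8 values of 72.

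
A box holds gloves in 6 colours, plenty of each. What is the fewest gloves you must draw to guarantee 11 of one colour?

61

In the worst case you draw 10 of each of the 6 colours: 6 × 10 = 60.
One more forces 11 of some colour, so 60 + 1 = 61.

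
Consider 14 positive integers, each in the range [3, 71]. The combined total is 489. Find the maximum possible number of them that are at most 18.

9

Suppose k of them are at most 18. Those contribute at most 18 each and the rest at most 71 each.
So the total is at most 18k + 71(14 − k) = 994 − 53k. This must still be ≥ 489, so k ≤ 9.
k = 9 is achieved by 9 values at 18 and 5 at 71, total 517; lower one of the 71's by 28 (still > 18) to reach 489.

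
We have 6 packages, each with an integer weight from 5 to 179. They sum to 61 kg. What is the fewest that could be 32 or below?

If only k of them are at most 32, the other 6 − k are at least 33, so the total is at least (6 − k)·33 + k·5.
This is ≤ 61, so (6 − k)·33 + 5k ≤ 61, which gives k ≥ 5.
Exactly 5 works: 5 values at 5 and 1 at 33 total 58; raise one of the low values by 3 (still ≤ 32) to hit 61.

5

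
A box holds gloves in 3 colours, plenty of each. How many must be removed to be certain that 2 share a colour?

4

In the worst case you draw 1 of each of the 3 colours: 3 × 1 = 3.
One more forces 2 of some colour, so 3 + 1 = 4.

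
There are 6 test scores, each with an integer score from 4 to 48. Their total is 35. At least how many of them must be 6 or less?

Each value above 6 is at least 7, contributing at least 7 − 4 = 3 above the floor 4.
The sum exceeds the floor total 24 by 11, so at most ⌊11/3⌋ = 3 exceed 6, and at least 3 are ≤ 6.
Exactly 3 works: 3 values at 4 and 3 at 7 total 33; raise one of the low values by 2 (still ≤ 6) to hit 35.

3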